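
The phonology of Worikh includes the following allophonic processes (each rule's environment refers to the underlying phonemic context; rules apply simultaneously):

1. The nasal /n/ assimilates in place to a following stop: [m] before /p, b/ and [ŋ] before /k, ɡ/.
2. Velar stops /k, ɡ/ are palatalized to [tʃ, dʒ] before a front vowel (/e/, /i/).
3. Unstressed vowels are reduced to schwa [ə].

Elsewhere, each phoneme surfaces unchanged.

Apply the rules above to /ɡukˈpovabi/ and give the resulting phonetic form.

[ɡəkˈpovəbə]

/ɡ/ — word-initial; rule 2 does not apply here → [ɡ].
Rule 3 applies to /u/ (between /ɡ/ and /k/: in an unstressed syllable) → [ə].
/k/ (between /u/ and /p/) fails the environment for rule 2, so it stays [k].
/o/ (between /p/ and /v/) is in the target of rule 3 but the environment (in an unstressed syllable) is not met → [o].
/a/ (between /v/ and /b/): in an unstressed syllable, so rule 3 applies → [ə].
/i/ meets the environment for rule 3 (in an unstressed syllable) → [ə].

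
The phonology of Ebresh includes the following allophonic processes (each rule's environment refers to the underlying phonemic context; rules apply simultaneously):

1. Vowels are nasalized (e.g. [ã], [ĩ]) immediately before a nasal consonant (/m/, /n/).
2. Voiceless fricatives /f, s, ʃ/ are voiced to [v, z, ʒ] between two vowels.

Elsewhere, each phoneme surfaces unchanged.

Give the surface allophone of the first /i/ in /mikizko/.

[i]

/i/ (between /m/ and /k/): rule 1 targets it, but not before a nasal consonant → unchanged [i].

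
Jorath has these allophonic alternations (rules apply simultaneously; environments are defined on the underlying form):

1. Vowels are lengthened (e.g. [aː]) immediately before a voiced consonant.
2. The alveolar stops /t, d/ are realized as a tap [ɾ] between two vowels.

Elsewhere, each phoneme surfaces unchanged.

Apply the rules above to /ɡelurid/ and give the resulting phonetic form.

/e/ (between /ɡ/ and /l/): before a voiced consonant, so rule 1 applies → [eː].
/u/ — between /l/ and /r/, before a voiced consonant — surfaces as [uː] (rule 1).
/i/ meets the environment for rule 1 (before a voiced consonant) → [iː].
/d/ (word-final): rule 2 targets it, but not between two vowels → unchanged [d].

[ɡeːluːriːd]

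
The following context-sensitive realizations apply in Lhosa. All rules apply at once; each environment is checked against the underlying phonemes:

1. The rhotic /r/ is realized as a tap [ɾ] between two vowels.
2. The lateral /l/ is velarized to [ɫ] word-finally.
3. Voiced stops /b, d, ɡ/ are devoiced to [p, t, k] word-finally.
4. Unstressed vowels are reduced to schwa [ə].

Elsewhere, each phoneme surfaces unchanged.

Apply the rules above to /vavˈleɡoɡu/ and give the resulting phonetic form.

/v/ (word-initial): no rule targets it → [v].
/a/ — between /v/ and /v/, in an unstressed syllable — surfaces as [ə] (rule 4).
/v/ stays [v].
/l/ (between /v/ and /e/) fails the environment for rule 2, so it stays [l].
/e/ (between /l/ and /ɡ/): rule 4 targets it, but not in an unstressed syllable → unchanged [e].
/ɡ/ (between /e/ and /o/) fails the environment for rule 3, so it stays [ɡ].
/o/ — between /ɡ/ and /ɡ/, in an unstressed syllable — surfaces as [ə] (rule 4).
/ɡ/ — between /o/ and /u/; rule 3 does not apply here → [ɡ].
/u/ meets the environment for rule 4 (in an unstressed syllable) → [ə].

[vəvˈleɡəɡə]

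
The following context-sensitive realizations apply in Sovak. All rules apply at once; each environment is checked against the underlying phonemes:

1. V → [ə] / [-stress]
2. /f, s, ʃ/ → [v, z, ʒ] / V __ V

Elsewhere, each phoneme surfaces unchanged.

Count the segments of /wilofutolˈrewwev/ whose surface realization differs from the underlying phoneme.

6

Segments that undergo a rule: /i/ → [ə] (rule 1); /o/ → [ə] (rule 1); /f/ → [v] (rule 2); /u/ → [ə] (rule 1); /o/ → [ə] (rule 1); /e/ → [ə] (rule 1).
All other segments surface unchanged.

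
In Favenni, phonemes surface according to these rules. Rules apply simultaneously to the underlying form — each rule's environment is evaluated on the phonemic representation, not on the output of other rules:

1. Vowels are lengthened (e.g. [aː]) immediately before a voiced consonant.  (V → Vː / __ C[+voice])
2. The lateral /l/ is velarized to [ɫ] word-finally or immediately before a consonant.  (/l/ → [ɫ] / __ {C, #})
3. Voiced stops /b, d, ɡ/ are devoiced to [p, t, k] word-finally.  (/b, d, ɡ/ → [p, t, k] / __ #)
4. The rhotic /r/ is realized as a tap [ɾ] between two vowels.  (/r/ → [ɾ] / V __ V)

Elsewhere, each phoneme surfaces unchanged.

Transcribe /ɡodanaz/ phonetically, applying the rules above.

/ɡ/ (word-initial): rule 3 targets it, but not word-finally → unchanged [ɡ].
/o/ (between /ɡ/ and /d/): before a voiced consonant, so rule 1 applies → [oː].
/d/ (between /o/ and /a/) is in the target of rule 3 but the environment (word-finally) is not met → [d].
/a/ — between /d/ and /n/, before a voiced consonant — surfaces as [aː] (rule 1).
/n/ (between /a/ and /a/): no rule targets it → [n].
/a/ (between /n/ and /z/) occurs before a voiced consonant → [aː] by rule 1.
/z/ (word-final) is unaffected → [z].

[ɡoːdaːnaːz]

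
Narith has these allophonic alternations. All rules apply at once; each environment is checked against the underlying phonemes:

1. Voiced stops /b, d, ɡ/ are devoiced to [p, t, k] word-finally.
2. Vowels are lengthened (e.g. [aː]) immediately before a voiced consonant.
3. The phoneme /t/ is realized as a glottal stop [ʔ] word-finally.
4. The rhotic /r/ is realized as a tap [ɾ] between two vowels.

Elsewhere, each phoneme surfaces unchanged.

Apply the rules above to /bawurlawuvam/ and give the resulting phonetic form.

[baːwuːrlaːwuːvaːm]

/b/ (word-initial): rule 1 targets it, but not word-finally → unchanged [b].
Rule 2 applies to /a/ (between /b/ and /w/: before a voiced consonant) → [aː].
/w/ (between /a/ and /u/) is unaffected → [w].
/u/ meets the environment for rule 2 (before a voiced consonant) → [uː].
/r/ — between /u/ and /l/; rule 4 does not apply here → [r].
/l/ (between /r/ and /a/) is unaffected → [l].
/a/ meets the environment for rule 2 (before a voiced consonant) → [aː].
/w/ stays [w].
/u/ (between /w/ and /v/) occurs before a voiced consonant → [uː] by rule 2.
/v/ (between /u/ and /a/): no rule targets it → [v].
/a/ (between /v/ and /m/) occurs before a voiced consonant → [aː] by rule 2.
/m/ — not in any rule's target class → [m].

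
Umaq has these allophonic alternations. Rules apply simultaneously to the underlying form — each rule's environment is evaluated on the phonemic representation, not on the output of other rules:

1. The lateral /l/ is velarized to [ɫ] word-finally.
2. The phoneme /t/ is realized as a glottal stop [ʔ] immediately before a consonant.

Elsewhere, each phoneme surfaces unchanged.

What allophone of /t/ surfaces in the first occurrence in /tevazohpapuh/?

/t/ (word-initial) fails the environment for rule 2, so it stays [t].

[t]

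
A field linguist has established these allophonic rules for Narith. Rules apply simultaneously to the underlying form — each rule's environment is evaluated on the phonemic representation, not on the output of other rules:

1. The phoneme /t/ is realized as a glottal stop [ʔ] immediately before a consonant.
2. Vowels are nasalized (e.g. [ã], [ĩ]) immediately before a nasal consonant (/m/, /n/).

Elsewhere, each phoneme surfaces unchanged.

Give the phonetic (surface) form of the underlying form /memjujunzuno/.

/m/ stays [m].
/e/ (between /m/ and /m/): before a nasal consonant, so rule 2 applies → [ẽ].
/m/ stays [m].
/j/ (between /m/ and /u/): no rule targets it → [j].
/u/ (between /j/ and /j/): rule 2 targets it, but not before a nasal consonant → unchanged [u].
/j/ (between /u/ and /u/) is unaffected → [j].
Rule 2 applies to /u/ (between /j/ and /n/: before a nasal consonant) → [ũ].
/n/ (between /u/ and /z/) is unaffected → [n].
/z/ (between /n/ and /u/): no rule targets it → [z].
Rule 2 applies to /u/ (between /z/ and /n/: before a nasal consonant) → [ũ].
/n/ (between /u/ and /o/): no rule targets it → [n].
/o/ (word-final): rule 2 targets it, but not before a nasal consonant → unchanged [o].

[mẽmjujũnzũno]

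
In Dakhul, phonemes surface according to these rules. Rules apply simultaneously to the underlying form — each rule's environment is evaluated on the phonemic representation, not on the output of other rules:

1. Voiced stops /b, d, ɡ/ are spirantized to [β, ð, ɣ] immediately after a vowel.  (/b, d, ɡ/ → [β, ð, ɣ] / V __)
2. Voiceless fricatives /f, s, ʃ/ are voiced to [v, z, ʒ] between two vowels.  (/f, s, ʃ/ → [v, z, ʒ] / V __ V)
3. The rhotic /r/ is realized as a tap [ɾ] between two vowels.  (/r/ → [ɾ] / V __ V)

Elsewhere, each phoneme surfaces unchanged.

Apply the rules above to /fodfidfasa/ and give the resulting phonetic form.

/f/ — word-initial; rule 2 does not apply here → [f].
/o/ — not in any rule's target class → [o].
Rule 1 applies to /d/ (between /o/ and /f/: immediately after a vowel) → [ð].
/f/ — between /d/ and /i/; rule 2 does not apply here → [f].
/i/ — not in any rule's target class → [i].
/d/ (between /i/ and /f/) occurs immediately after a vowel → [ð] by rule 1.
/f/ (between /d/ and /a/) fails the environment for rule 2, so it stays [f].
/a/ — not in any rule's target class → [a].
/s/ (between /a/ and /a/): between two vowels, so rule 2 applies → [z].
/a/ (word-final): no rule targets it → [a].

[foðfiðfaza]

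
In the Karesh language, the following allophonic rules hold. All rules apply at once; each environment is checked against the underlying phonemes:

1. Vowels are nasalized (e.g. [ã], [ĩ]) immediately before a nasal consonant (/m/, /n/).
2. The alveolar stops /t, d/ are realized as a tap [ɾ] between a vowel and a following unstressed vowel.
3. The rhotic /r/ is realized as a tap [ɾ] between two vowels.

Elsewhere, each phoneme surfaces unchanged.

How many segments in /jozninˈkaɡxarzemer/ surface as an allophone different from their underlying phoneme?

Segments that undergo a rule: /i/ → [ĩ] (rule 1); /e/ → [ẽ] (rule 1).
All other segments surface unchanged.

2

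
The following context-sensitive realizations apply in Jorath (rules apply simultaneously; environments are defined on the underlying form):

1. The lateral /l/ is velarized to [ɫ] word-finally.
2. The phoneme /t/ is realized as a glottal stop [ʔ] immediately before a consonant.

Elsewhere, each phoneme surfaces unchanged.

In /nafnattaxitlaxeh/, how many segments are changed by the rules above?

2

Segments that undergo a rule: /t/ → [ʔ] (rule 2); /t/ → [ʔ] (rule 2).
All other segments surface unchanged.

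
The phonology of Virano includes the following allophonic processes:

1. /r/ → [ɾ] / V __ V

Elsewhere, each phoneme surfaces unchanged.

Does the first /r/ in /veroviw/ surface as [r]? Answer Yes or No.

/r/ (between /e/ and /o/) occurs between two vowels → [ɾ] by rule 1.
The actual realization is [ɾ], not [r].

No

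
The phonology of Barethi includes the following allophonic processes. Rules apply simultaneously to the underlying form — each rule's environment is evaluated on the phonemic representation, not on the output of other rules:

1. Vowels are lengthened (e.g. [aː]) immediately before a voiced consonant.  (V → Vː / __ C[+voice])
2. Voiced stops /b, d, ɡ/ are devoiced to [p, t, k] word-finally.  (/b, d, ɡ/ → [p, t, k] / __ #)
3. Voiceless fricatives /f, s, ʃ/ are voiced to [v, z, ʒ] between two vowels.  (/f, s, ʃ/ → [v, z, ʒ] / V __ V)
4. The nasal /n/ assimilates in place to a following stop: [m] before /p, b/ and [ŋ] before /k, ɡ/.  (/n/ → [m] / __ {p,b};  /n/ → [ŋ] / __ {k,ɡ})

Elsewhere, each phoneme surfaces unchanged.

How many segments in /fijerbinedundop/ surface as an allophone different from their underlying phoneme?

5

Segments that undergo a rule: /i/ → [iː] (rule 1); /e/ → [eː] (rule 1); /i/ → [iː] (rule 1); /e/ → [eː] (rule 1); /u/ → [uː] (rule 1).
All other segments surface unchanged.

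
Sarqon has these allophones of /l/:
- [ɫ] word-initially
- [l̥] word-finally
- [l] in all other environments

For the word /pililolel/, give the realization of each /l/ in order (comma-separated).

Occurrence 1 (position 3): no conditioning environment matches → elsewhere allophone [l].
Occurrence 2 (position 5): no conditioning environment matches → elsewhere allophone [l].
Occurrence 3 (position 7): no conditioning environment matches → elsewhere allophone [l].
Occurrence 4 (position 9): word-finally → [l̥].

[l], [l], [l], [l̥]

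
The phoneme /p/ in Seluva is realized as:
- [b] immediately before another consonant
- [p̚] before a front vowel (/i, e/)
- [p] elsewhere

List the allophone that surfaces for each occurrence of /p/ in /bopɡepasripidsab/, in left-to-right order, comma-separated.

[b], [p], [p̚]

Occurrence 1 (position 3): immediately before another consonant → [b].
Occurrence 2 (position 6): no conditioning environment matches → elsewhere allophone [p].
Occurrence 3 (position 11): before a front vowel (/i, e/) → [p̚].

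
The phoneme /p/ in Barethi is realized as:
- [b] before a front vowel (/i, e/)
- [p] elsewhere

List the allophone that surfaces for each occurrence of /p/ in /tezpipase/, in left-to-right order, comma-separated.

[b], [p]

Occurrence 1 (position 4): before a front vowel (/i, e/) → [b].
Occurrence 2 (position 6): no conditioning environment matches → elsewhere allophone [p].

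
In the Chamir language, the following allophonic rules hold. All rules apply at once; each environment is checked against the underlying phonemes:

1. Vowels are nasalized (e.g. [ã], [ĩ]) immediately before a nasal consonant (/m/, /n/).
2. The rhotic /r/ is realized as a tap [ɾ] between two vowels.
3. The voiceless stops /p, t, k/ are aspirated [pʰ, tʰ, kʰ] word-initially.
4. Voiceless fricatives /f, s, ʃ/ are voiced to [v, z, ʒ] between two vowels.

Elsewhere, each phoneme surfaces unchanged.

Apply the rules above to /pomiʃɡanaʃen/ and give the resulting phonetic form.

[pʰõmiʃɡãnaʒẽn]

/p/ (word-initial) occurs word-initially → [pʰ] by rule 3.
/o/ (between /p/ and /m/): before a nasal consonant, so rule 1 applies → [õ].
/m/ stays [m].
/i/ (between /m/ and /ʃ/): rule 1 targets it, but not before a nasal consonant → unchanged [i].
/ʃ/ (between /i/ and /ɡ/) fails the environment for rule 4, so it stays [ʃ].
/ɡ/ — not in any rule's target class → [ɡ].
/a/ (between /ɡ/ and /n/): before a nasal consonant, so rule 1 applies → [ã].
/n/ stays [n].
/a/ (between /n/ and /ʃ/) fails the environment for rule 1, so it stays [a].
/ʃ/ (between /a/ and /e/) occurs between two vowels → [ʒ] by rule 4.
/e/ (between /ʃ/ and /n/) occurs before a nasal consonant → [ẽ] by rule 1.
/n/ (word-final) is unaffected → [n].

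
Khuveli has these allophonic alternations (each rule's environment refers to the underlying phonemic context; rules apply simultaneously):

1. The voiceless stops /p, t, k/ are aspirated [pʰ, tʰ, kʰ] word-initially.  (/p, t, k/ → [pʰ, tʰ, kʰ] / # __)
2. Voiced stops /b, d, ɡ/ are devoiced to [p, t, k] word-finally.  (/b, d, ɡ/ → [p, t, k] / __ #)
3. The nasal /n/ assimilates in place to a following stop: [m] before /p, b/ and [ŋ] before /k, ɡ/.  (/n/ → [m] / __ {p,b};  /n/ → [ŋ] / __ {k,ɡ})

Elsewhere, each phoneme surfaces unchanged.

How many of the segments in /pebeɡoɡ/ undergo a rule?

2

Segments that undergo a rule: /p/ → [pʰ] (rule 1); /ɡ/ → [k] (rule 2).
All other segments surface unchanged.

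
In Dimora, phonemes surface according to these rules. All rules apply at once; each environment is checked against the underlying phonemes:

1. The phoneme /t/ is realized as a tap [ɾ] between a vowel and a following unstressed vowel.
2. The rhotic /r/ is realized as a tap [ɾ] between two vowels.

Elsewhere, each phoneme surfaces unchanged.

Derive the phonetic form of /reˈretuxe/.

/r/ (word-initial) fails the environment for rule 2, so it stays [r].
/e/ stays [e].
/r/ meets the environment for rule 2 (between two vowels) → [ɾ].
/e/ stays [e].
Rule 1 applies to /t/ (between /e/ and /u/: between a vowel and a following unstressed vowel) → [ɾ].
/u/ — not in any rule's target class → [u].
/x/ (between /u/ and /e/): no rule targets it → [x].
/e/ — not in any rule's target class → [e].

[reˈɾeɾuxe]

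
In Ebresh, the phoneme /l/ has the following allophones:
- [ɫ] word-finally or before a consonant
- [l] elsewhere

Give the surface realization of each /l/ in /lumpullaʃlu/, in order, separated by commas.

[l], [ɫ], [l], [l]

Occurrence 1 (position 1): no conditioning environment matches → elsewhere allophone [l].
Occurrence 2 (position 6): word-finally or before a consonant → [ɫ].
Occurrence 3 (position 7): no conditioning environment matches → elsewhere allophone [l].
Occurrence 4 (position 10): no conditioning environment matches → elsewhere allophone [l].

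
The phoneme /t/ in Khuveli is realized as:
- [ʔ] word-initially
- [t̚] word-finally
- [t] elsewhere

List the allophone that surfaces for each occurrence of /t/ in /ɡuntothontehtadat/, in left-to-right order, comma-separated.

Occurrence 1 (position 4): no conditioning environment matches → elsewhere allophone [t].
Occurrence 2 (position 6): no conditioning environment matches → elsewhere allophone [t].
Occurrence 3 (position 10): no conditioning environment matches → elsewhere allophone [t].
Occurrence 4 (position 13): no conditioning environment matches → elsewhere allophone [t].
Occurrence 5 (position 17): word-finally → [t̚].

[t], [t], [t], [t], [t̚]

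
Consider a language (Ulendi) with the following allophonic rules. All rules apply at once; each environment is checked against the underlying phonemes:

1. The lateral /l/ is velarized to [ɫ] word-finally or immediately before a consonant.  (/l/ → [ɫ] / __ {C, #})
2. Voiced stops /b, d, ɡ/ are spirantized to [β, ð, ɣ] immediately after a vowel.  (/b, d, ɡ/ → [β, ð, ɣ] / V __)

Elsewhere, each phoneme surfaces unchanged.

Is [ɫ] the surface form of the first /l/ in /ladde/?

No

/l/ — word-initial; rule 1 does not apply here → [l].
The actual realization is [l], not [ɫ].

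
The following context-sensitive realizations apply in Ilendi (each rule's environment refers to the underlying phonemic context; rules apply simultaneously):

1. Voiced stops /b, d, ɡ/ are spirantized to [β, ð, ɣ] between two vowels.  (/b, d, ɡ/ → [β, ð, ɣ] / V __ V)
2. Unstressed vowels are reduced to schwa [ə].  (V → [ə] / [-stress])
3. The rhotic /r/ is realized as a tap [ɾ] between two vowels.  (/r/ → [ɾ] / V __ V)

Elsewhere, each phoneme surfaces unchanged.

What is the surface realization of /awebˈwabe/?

/a/ meets the environment for rule 2 (in an unstressed syllable) → [ə].
/w/ stays [w].
/e/ (between /w/ and /b/): in an unstressed syllable, so rule 2 applies → [ə].
/b/ (between /e/ and /w/) fails the environment for rule 1, so it stays [b].
/w/ (between /b/ and /a/): no rule targets it → [w].
/a/ — between /w/ and /b/; rule 2 does not apply here → [a].
/b/ (between /a/ and /e/): between two vowels, so rule 1 applies → [β].
/e/ — word-final, in an unstressed syllable — surfaces as [ə] (rule 2).

[əwəbˈwaβə]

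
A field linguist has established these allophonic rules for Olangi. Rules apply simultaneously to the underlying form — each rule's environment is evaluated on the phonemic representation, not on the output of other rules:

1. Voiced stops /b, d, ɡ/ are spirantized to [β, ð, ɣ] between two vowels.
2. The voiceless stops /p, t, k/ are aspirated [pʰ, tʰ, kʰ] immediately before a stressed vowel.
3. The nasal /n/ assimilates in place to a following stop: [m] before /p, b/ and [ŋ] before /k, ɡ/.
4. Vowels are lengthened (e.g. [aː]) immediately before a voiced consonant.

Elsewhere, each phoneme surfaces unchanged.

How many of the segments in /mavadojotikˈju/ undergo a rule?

Segments that undergo a rule: /a/ → [aː] (rule 4); /a/ → [aː] (rule 4); /d/ → [ð] (rule 1); /o/ → [oː] (rule 4).
All other segments surface unchanged.

4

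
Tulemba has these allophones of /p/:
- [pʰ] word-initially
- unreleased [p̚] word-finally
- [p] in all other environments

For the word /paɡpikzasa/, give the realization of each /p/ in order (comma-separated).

Occurrence 1 (position 1): word-initially → [pʰ].
Occurrence 2 (position 4): no conditioning environment matches → elsewhere allophone [p].

[pʰ], [p]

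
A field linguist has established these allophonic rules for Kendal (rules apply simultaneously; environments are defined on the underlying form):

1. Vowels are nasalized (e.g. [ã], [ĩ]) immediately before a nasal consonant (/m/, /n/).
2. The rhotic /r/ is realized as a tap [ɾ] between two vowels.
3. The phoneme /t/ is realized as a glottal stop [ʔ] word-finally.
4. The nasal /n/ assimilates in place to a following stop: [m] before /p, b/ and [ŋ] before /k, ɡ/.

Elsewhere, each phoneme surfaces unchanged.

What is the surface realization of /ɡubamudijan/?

/ɡ/ (word-initial) is unaffected → [ɡ].
/u/ — between /ɡ/ and /b/; rule 1 does not apply here → [u].
/b/ stays [b].
/a/ — between /b/ and /m/, before a nasal consonant — surfaces as [ã] (rule 1).
/m/ (between /a/ and /u/): no rule targets it → [m].
/u/ (between /m/ and /d/): rule 1 targets it, but not before a nasal consonant → unchanged [u].
/d/ (between /u/ and /i/): no rule targets it → [d].
/i/ (between /d/ and /j/) is in the target of rule 1 but the environment (before a nasal consonant) is not met → [i].
/j/ stays [j].
/a/ (between /j/ and /n/): before a nasal consonant, so rule 1 applies → [ã].
/n/ (word-final): rule 4 targets it, but not before a labial or velar stop → unchanged [n].

[ɡubãmudijãn]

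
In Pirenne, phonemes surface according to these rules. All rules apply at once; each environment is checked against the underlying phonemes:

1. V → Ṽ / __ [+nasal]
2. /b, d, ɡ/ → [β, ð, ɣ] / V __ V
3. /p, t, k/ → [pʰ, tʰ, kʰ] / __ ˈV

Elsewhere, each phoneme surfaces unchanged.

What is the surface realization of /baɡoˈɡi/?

/b/ (word-initial) fails the environment for rule 2, so it stays [b].
/a/ (between /b/ and /ɡ/): rule 1 targets it, but not before a nasal consonant → unchanged [a].
Rule 2 applies to /ɡ/ (between /a/ and /o/: between two vowels) → [ɣ].
/o/ (between /ɡ/ and /ɡ/) is in the target of rule 1 but the environment (before a nasal consonant) is not met → [o].
Rule 2 applies to /ɡ/ (between /o/ and /i/: between two vowels) → [ɣ].
/i/ (word-final) is in the target of rule 1 but the environment (before a nasal consonant) is not met → [i].

[baɣoˈɣi]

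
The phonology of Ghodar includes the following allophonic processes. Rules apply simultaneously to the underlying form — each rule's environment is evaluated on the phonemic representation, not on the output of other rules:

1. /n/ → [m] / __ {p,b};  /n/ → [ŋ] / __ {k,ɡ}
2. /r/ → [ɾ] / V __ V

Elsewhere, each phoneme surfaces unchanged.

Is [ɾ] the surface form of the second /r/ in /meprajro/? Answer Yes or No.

No

/r/ — between /j/ and /o/; rule 2 does not apply here → [r].
The actual realization is [r], not [ɾ].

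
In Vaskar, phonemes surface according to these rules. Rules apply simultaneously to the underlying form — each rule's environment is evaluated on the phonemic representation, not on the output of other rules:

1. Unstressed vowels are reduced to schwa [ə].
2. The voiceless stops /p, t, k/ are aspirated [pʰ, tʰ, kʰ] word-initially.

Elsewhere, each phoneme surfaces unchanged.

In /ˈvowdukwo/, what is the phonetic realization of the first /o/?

[o]

/o/ (between /v/ and /w/) fails the environment for rule 1, so it stays [o].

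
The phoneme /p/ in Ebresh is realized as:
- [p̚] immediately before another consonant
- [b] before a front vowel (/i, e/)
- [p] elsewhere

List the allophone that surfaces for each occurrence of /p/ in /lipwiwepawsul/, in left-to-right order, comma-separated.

[p̚], [p]

Occurrence 1 (position 3): immediately before another consonant → [p̚].
Occurrence 2 (position 8): no conditioning environment matches → elsewhere allophone [p].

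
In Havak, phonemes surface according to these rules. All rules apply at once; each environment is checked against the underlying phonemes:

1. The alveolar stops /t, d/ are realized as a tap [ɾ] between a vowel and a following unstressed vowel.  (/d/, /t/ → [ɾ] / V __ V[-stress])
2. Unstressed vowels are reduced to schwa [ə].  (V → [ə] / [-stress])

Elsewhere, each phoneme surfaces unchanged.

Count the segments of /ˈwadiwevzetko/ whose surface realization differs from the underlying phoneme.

Segments that undergo a rule: /d/ → [ɾ] (rule 1); /i/ → [ə] (rule 2); /e/ → [ə] (rule 2); /e/ → [ə] (rule 2); /o/ → [ə] (rule 2).
All other segments surface unchanged.

5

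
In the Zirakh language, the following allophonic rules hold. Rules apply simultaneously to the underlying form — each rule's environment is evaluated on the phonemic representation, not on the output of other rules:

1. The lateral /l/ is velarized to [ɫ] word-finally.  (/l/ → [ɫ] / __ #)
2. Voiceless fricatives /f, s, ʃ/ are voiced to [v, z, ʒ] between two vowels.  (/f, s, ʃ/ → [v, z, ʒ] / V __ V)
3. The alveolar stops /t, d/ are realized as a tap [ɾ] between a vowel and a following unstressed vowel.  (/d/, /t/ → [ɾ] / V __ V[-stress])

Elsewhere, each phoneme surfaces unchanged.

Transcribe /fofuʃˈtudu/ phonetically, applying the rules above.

/f/ (word-initial): rule 2 targets it, but not between two vowels → unchanged [f].
/f/ meets the environment for rule 2 (between two vowels) → [v].
/ʃ/ (between /u/ and /t/) fails the environment for rule 2, so it stays [ʃ].
/t/ (between /ʃ/ and /u/): rule 3 targets it, but not between a vowel and a following unstressed vowel → unchanged [t].
/d/ meets the environment for rule 3 (between a vowel and a following unstressed vowel) → [ɾ].

[fovuʃˈtuɾu]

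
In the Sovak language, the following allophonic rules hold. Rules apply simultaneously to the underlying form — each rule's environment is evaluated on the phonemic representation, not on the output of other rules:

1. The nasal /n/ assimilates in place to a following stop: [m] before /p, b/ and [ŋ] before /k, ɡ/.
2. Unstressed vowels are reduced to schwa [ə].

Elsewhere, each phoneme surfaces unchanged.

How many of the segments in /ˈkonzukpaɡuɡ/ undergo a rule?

Segments that undergo a rule: /u/ → [ə] (rule 2); /a/ → [ə] (rule 2); /u/ → [ə] (rule 2).
All other segments surface unchanged.

3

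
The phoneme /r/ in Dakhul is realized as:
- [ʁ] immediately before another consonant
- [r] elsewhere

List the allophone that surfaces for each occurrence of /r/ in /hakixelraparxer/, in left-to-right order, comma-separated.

Occurrence 1 (position 8): no conditioning environment matches → elsewhere allophone [r].
Occurrence 2 (position 12): immediately before another consonant → [ʁ].
Occurrence 3 (position 15): no conditioning environment matches → elsewhere allophone [r].

[r], [ʁ], [r]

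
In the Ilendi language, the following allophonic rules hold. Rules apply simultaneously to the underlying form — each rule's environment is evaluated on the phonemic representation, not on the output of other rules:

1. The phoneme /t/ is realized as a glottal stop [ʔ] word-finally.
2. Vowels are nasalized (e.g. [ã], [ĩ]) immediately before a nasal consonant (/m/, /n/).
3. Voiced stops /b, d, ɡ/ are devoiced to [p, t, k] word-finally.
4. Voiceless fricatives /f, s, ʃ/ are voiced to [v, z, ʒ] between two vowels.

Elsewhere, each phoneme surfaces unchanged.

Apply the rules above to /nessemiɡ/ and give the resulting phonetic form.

/n/ stays [n].
/e/ — between /n/ and /s/; rule 2 does not apply here → [e].
/s/ — between /e/ and /s/; rule 4 does not apply here → [s].
/s/ — between /s/ and /e/; rule 4 does not apply here → [s].
Rule 2 applies to /e/ (between /s/ and /m/: before a nasal consonant) → [ẽ].
/m/ (between /e/ and /i/): no rule targets it → [m].
/i/ (between /m/ and /ɡ/) fails the environment for rule 2, so it stays [i].
/ɡ/ meets the environment for rule 3 (word-finally) → [k].

[nessẽmik]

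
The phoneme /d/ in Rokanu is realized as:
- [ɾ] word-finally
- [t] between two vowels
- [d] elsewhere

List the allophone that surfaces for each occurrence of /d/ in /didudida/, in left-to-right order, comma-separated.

[d], [t], [t], [t]

Occurrence 1 (position 1): no conditioning environment matches → elsewhere allophone [d].
Occurrence 2 (position 3): between two vowels → [t].
Occurrence 3 (position 5): between two vowels → [t].
Occurrence 4 (position 7): between two vowels → [t].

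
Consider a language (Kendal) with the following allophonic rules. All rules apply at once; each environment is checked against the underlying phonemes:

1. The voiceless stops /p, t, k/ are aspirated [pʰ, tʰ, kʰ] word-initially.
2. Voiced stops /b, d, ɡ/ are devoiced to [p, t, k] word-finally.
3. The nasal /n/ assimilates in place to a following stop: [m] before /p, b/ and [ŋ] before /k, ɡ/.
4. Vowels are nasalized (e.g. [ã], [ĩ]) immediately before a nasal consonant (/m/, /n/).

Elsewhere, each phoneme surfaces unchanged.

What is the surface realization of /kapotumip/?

[kʰapotũmip]

/k/ meets the environment for rule 1 (word-initially) → [kʰ].
/a/ (between /k/ and /p/) fails the environment for rule 4, so it stays [a].
/p/ (between /a/ and /o/): rule 1 targets it, but not word-initially → unchanged [p].
/o/ (between /p/ and /t/) is in the target of rule 4 but the environment (before a nasal consonant) is not met → [o].
/t/ (between /o/ and /u/) is in the target of rule 1 but the environment (word-initially) is not met → [t].
/u/ (between /t/ and /m/): before a nasal consonant, so rule 4 applies → [ũ].
/m/ stays [m].
/i/ (between /m/ and /p/): rule 4 targets it, but not before a nasal consonant → unchanged [i].
/p/ (word-final) is in the target of rule 1 but the environment (word-initially) is not met → [p].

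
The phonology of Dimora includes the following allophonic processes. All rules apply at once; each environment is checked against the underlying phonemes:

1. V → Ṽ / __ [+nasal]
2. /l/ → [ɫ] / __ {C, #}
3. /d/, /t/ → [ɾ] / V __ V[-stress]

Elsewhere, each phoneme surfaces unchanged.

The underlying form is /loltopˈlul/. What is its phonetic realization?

[loɫtopˈluɫ]

/l/ (word-initial) is in the target of rule 2 but the environment (word-finally or immediately before a consonant) is not met → [l].
/o/ — between /l/ and /l/; rule 1 does not apply here → [o].
Rule 2 applies to /l/ (between /o/ and /t/: word-finally or immediately before a consonant) → [ɫ].
/t/ (between /l/ and /o/): rule 3 targets it, but not between a vowel and a following unstressed vowel → unchanged [t].
/o/ — between /t/ and /p/; rule 1 does not apply here → [o].
/p/ stays [p].
/l/ (between /p/ and /u/) is in the target of rule 2 but the environment (word-finally or immediately before a consonant) is not met → [l].
/u/ (between /l/ and /l/) fails the environment for rule 1, so it stays [u].
/l/ — word-final, word-finally or immediately before a consonant — surfaces as [ɫ] (rule 2).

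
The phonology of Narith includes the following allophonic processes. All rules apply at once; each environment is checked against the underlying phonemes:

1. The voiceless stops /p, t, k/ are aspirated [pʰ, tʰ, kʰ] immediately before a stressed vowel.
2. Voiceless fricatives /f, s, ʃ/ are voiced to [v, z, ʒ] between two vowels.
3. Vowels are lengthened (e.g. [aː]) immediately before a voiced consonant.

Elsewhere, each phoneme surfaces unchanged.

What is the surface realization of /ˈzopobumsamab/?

[ˈzopoːbuːmsaːmaːb]

/z/ — not in any rule's target class → [z].
/o/ — between /z/ and /p/; rule 3 does not apply here → [o].
/p/ — between /o/ and /o/; rule 1 does not apply here → [p].
/o/ meets the environment for rule 3 (before a voiced consonant) → [oː].
/b/ (between /o/ and /u/): no rule targets it → [b].
/u/ — between /b/ and /m/, before a voiced consonant — surfaces as [uː] (rule 3).
/m/ (between /u/ and /s/) is unaffected → [m].
/s/ (between /m/ and /a/) is in the target of rule 2 but the environment (between two vowels) is not met → [s].
/a/ (between /s/ and /m/): before a voiced consonant, so rule 3 applies → [aː].
/m/ (between /a/ and /a/): no rule targets it → [m].
/a/ meets the environment for rule 3 (before a voiced consonant) → [aː].
/b/ — not in any rule's target class → [b].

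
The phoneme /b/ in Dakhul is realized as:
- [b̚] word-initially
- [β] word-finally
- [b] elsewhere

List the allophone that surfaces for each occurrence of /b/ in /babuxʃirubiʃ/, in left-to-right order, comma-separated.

[b̚], [b], [b]

Occurrence 1 (position 1): word-initially → [b̚].
Occurrence 2 (position 3): no conditioning environment matches → elsewhere allophone [b].
Occurrence 3 (position 10): no conditioning environment matches → elsewhere allophone [b].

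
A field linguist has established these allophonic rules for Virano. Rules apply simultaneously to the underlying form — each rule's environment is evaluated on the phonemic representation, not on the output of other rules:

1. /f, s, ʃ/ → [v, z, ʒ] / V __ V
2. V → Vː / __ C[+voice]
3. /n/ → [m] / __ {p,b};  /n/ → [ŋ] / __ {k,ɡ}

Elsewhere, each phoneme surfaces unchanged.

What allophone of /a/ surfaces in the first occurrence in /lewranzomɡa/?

[aː]

/a/ — between /r/ and /n/, before a voiced consonant — surfaces as [aː] (rule 2).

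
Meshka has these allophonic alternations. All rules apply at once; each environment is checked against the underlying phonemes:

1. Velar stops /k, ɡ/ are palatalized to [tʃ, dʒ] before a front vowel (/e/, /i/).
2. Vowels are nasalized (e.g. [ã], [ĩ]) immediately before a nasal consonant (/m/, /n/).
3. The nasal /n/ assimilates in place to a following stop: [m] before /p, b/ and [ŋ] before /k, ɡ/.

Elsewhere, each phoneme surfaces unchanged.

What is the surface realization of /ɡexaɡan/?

Rule 1 applies to /ɡ/ (word-initial: before a front vowel) → [dʒ].
/e/ — between /ɡ/ and /x/; rule 2 does not apply here → [e].
/x/ (between /e/ and /a/): no rule targets it → [x].
/a/ (between /x/ and /ɡ/): rule 2 targets it, but not before a nasal consonant → unchanged [a].
/ɡ/ (between /a/ and /a/): rule 1 targets it, but not before a front vowel → unchanged [ɡ].
/a/ — between /ɡ/ and /n/, before a nasal consonant — surfaces as [ã] (rule 2).
/n/ — word-final; rule 3 does not apply here → [n].

[dʒexaɡãn]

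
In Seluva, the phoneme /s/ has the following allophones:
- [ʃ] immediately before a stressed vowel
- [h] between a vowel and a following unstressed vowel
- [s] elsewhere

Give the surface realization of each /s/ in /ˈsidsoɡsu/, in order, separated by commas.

[ʃ], [s], [s]

Occurrence 1 (position 1): immediately before a stressed vowel → [ʃ].
Occurrence 2 (position 4): no conditioning environment matches → elsewhere allophone [s].
Occurrence 3 (position 7): no conditioning environment matches → elsewhere allophone [s].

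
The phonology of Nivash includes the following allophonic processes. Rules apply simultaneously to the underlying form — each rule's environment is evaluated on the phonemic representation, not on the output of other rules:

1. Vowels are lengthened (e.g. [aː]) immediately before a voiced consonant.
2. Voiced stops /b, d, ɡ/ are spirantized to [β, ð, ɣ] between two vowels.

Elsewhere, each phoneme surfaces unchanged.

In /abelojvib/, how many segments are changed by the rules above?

Segments that undergo a rule: /a/ → [aː] (rule 1); /b/ → [β] (rule 2); /e/ → [eː] (rule 1); /o/ → [oː] (rule 1); /i/ → [iː] (rule 1).
All other segments surface unchanged.

5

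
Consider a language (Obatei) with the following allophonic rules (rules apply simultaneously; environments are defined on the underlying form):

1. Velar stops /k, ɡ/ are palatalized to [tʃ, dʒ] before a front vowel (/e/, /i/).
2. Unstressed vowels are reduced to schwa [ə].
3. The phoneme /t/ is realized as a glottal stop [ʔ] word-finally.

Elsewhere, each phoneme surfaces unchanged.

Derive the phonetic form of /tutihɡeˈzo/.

[tətəhdʒəˈzo]

/t/ (word-initial) is in the target of rule 3 but the environment (word-finally) is not met → [t].
/u/ (between /t/ and /t/) occurs in an unstressed syllable → [ə] by rule 2.
/t/ (between /u/ and /i/) fails the environment for rule 3, so it stays [t].
/i/ (between /t/ and /h/): in an unstressed syllable, so rule 2 applies → [ə].
/ɡ/ meets the environment for rule 1 (before a front vowel) → [dʒ].
/e/ (between /ɡ/ and /z/) occurs in an unstressed syllable → [ə] by rule 2.
/o/ (word-final) is in the target of rule 2 but the environment (in an unstressed syllable) is not met → [o].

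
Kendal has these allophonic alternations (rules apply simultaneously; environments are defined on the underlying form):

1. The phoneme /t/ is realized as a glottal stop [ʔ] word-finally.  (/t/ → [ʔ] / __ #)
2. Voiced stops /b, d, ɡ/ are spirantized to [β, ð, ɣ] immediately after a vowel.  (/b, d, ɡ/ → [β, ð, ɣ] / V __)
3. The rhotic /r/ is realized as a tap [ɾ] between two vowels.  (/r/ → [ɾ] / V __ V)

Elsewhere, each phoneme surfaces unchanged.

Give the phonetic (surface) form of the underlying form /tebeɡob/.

/t/ (word-initial) fails the environment for rule 1, so it stays [t].
/e/ (between /t/ and /b/): no rule targets it → [e].
/b/ — between /e/ and /e/, immediately after a vowel — surfaces as [β] (rule 2).
/e/ — not in any rule's target class → [e].
Rule 2 applies to /ɡ/ (between /e/ and /o/: immediately after a vowel) → [ɣ].
/o/ (between /ɡ/ and /b/) is unaffected → [o].
/b/ (word-final) occurs immediately after a vowel → [β] by rule 2.

[teβeɣoβ]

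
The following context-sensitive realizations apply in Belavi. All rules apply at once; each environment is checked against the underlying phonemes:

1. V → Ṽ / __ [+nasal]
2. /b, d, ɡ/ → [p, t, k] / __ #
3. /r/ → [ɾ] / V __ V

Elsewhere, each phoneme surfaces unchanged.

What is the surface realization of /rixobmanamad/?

/r/ (word-initial) fails the environment for rule 3, so it stays [r].
/i/ — between /r/ and /x/; rule 1 does not apply here → [i].
/x/ (between /i/ and /o/) is unaffected → [x].
/o/ (between /x/ and /b/) is in the target of rule 1 but the environment (before a nasal consonant) is not met → [o].
/b/ — between /o/ and /m/; rule 2 does not apply here → [b].
/m/ stays [m].
/a/ meets the environment for rule 1 (before a nasal consonant) → [ã].
/n/ (between /a/ and /a/) is unaffected → [n].
/a/ (between /n/ and /m/): before a nasal consonant, so rule 1 applies → [ã].
/m/ (between /a/ and /a/): no rule targets it → [m].
/a/ (between /m/ and /d/) fails the environment for rule 1, so it stays [a].
/d/ (word-final): word-finally, so rule 2 applies → [t].

[rixobmãnãmat]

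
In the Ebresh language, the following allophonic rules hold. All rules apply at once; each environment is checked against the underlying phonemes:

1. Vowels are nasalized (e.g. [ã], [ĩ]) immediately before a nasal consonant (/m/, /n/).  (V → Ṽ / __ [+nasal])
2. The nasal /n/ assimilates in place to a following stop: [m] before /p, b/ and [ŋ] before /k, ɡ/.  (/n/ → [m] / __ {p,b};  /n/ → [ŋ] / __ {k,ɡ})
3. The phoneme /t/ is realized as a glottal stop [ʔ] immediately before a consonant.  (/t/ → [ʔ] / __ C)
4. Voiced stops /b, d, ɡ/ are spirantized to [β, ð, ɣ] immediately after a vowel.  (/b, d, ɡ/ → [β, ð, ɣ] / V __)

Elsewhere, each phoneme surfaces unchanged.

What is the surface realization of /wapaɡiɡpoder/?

/a/ (between /w/ and /p/) fails the environment for rule 1, so it stays [a].
/a/ (between /p/ and /ɡ/) fails the environment for rule 1, so it stays [a].
Rule 4 applies to /ɡ/ (between /a/ and /i/: immediately after a vowel) → [ɣ].
/i/ — between /ɡ/ and /ɡ/; rule 1 does not apply here → [i].
/ɡ/ — between /i/ and /p/, immediately after a vowel — surfaces as [ɣ] (rule 4).
/o/ (between /p/ and /d/) is in the target of rule 1 but the environment (before a nasal consonant) is not met → [o].
Rule 4 applies to /d/ (between /o/ and /e/: immediately after a vowel) → [ð].
/e/ (between /d/ and /r/): rule 1 targets it, but not before a nasal consonant → unchanged [e].

[wapaɣiɣpoðer]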